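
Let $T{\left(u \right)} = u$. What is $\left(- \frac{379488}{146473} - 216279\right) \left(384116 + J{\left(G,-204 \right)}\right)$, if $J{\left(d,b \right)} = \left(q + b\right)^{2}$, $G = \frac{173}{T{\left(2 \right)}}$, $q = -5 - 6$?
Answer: $- \frac{13632950465638155}{146473} \approx -9.3075 \cdot 10^{10}$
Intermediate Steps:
$q = -11$ ($q = -5 - 6 = -11$)
$G = \frac{173}{2} \approx 86.5$
$J{\left(d,b \right)} = \left(-11 + b\right)^{2}$
$\left(- \frac{379488}{146473} - 216279\right) \left(384116 + J{\left(G,-204 \right)}\right) = \left(- \frac{379488}{146473} - 216279\right) \left(384116 + \left(-11 - 204\right)^{2}\right) = \left(\left(-379488\right) \frac{1}{146473} - 216279\right) \left(384116 + \left(-215\right)^{2}\right) = \left(- \frac{379488}{146473} - 216279\right) \left(384116 + 46225\right) = \left(- \frac{31679413455}{146473}\right) 430341 = - \frac{13632950465638155}{146473}$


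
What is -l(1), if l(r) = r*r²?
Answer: -1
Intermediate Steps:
l(r) = r³
-l(1) = -1*1³ = -1*1 = -1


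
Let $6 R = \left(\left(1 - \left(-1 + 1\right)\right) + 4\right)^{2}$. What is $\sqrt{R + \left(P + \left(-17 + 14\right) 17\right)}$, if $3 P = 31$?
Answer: $\frac{i \sqrt{146}}{2} \approx 6.0415 i$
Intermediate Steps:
$P = \frac{31}{3}$ ($P = \frac{1}{3} \cdot 31 = \frac{31}{3} \approx 10.333$)
$R = \frac{25}{6}$ ($R = \frac{\left(\left(1 - \left(-1 + 1\right)\right) + 4\right)^{2}}{6} = \frac{\left(\left(1 - 0\right) + 4\right)^{2}}{6} = \frac{\left(\left(1 + 0\right) + 4\right)^{2}}{6} = \frac{\left(1 + 4\right)^{2}}{6} = \frac{5^{2}}{6} = \frac{1}{6} \cdot 25 = \frac{25}{6} \approx 4.1667$)
$\sqrt{R + \left(P + \left(-17 + 14\right) 17\right)} = \sqrt{\frac{25}{6} + \left(\frac{31}{3} + \left(-17 + 14\right) 17\right)} = \sqrt{\frac{25}{6} + \left(\frac{31}{3} - 51\right)} = \sqrt{\frac{25}{6} - \frac{122}{3}} = \sqrt{- \frac{73}{2}} = \frac{i \sqrt{146}}{2}$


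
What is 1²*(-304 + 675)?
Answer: 371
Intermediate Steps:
1²*(-304 + 675) = 1*371 = 371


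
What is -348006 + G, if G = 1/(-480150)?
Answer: -167095080901/480150 ≈ -3.4801e+5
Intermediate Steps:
G = -1/480150 ≈ -2.0827e-6
-348006 + G = -348006 - 1/480150 = -167095080901/480150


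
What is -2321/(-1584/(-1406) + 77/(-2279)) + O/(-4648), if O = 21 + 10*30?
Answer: -1571311708343/739808216 ≈ -2123.9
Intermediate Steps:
O = 321 (O = 21 + 300 = 321)
-2321/(-1584/(-1406) + 77/(-2279)) + O/(-4648) = -2321/(-1584/(-1406) + 77/(-2279)) + 321/(-4648) = -2321/(-1584*(-1/1406) + 77*(-1/2279)) + 321*(-1/4648) = -2321/(792/703 - 77/2279) - 321/4648 = -2321/1750837/1602137 - 321/4648 = -2321*1602137/1750837 - 321/4648 = -338050907/159167 - 321/4648 = -1571311708343/739808216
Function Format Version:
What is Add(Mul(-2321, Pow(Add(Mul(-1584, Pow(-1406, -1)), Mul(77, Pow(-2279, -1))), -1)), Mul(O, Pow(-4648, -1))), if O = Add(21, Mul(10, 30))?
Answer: Rational(-1571311708343, 739808216) ≈ -2123.9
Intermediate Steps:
O = 321 (O = Add(21, 300) = 321)
Add(Mul(-2321, Pow(Add(Mul(-1584, Pow(-1406, -1)), Mul(77, Pow(-2279, -1))), -1)), Mul(O, Pow(-4648, -1))) = Add(Mul(-2321, Pow(Add(Mul(-1584, Pow(-1406, -1)), Mul(77, Pow(-2279, -1))), -1)), Mul(321, Pow(-4648, -1))) = Add(Mul(-2321, Pow(Add(Mul(-1584, Rational(-1, 1406)), Mul(77, Rational(-1, 2279))), -1)), Mul(321, Rational(-1, 4648))) = Add(Mul(-2321, Pow(Add(Rational(792, 703), Rational(-77, 2279)), -1)), Rational(-321, 4648)) = Add(Mul(-2321, Pow(Rational(1750837, 1602137), -1)), Rational(-321, 4648)) = Add(Mul(-2321, Rational(1602137, 1750837)), Rational(-321, 4648)) = Add(Rational(-338050907, 159167), Rational(-321, 4648)) = Rational(-1571311708343, 739808216)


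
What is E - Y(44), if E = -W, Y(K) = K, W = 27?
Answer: -71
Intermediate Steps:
E = -27 (E = -1*27 = -27)
E - Y(44) = -27 - 1*44 = -27 - 44 = -71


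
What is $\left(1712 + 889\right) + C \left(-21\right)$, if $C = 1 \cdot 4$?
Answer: $2517$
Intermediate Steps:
$C = 4$
$\left(1712 + 889\right) + C \left(-21\right) = \left(1712 + 889\right) + 4 \left(-21\right) = 2601 - 84 = 2517$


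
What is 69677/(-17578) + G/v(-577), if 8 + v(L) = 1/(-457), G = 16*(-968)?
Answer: 124162556459/64282746 ≈ 1931.5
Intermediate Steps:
G = -15488
v(L) = -3657/457 (v(L) = -8 + 1/(-457) = -8 - 1/457 = -3657/457)
69677/(-17578) + G/v(-577) = 69677/(-17578) - 15488/(-3657/457) = 69677*(-1/17578) - 15488*(-457/3657) = -69677/17578 + 7078016/3657 = 124162556459/64282746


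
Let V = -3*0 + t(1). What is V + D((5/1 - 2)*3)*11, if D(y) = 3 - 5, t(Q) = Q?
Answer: -21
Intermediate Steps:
V = 1 (V = -3*0 + 1 = 0 + 1 = 1)
D(y) = -2
V + D((5/1 - 2)*3)*11 = 1 - 2*11 = 1 - 22 = -21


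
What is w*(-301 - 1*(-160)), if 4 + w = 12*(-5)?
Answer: 9024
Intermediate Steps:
w = -64 (w = -4 + 12*(-5) = -4 - 60 = -64)
w*(-301 - 1*(-160)) = -64*(-301 - 1*(-160)) = -64*(-301 + 160) = -64*(-141) = 9024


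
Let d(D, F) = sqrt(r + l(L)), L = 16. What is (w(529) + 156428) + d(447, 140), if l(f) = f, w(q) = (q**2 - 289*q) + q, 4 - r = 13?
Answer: 283917 + sqrt(7) ≈ 2.8392e+5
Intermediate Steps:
r = -9 (r = 4 - 1*13 = 4 - 13 = -9)
w(q) = q**2 - 288*q
d(D, F) = sqrt(7) (d(D, F) = sqrt(-9 + 16) = sqrt(7))
(w(529) + 156428) + d(447, 140) = (529*(-288 + 529) + 156428) + sqrt(7) = (529*241 + 156428) + sqrt(7) = (127489 + 156428) + sqrt(7) = 283917 + sqrt(7)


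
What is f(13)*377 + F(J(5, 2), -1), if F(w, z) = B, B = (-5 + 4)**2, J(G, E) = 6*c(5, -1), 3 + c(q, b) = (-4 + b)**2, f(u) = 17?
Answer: 6410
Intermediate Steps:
c(q, b) = -3 + (-4 + b)**2
J(G, E) = 132 (J(G, E) = 6*(-3 + (-4 - 1)**2) = 6*(-3 + (-5)**2) = 6*(-3 + 25) = 6*22 = 132)
B = 1 (B = (-1)**2 = 1)
F(w, z) = 1
f(13)*377 + F(J(5, 2), -1) = 17*377 + 1 = 6409 + 1 = 6410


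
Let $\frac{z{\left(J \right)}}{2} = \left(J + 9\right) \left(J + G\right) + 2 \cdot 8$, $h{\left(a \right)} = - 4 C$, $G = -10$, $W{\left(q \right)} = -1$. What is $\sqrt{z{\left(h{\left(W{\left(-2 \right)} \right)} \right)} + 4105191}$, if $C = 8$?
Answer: $\sqrt{4107155} \approx 2026.6$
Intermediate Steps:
$h{\left(a \right)} = -32$ ($h{\left(a \right)} = \left(-4\right) 8 = -32$)
$z{\left(J \right)} = 32 + 2 \left(-10 + J\right) \left(9 + J\right)$ ($z{\left(J \right)} = 2 \left(\left(J + 9\right) \left(J - 10\right) + 2 \cdot 8\right) = 2 \left(\left(9 + J\right) \left(-10 + J\right) + 16\right) = 2 \left(\left(-10 + J\right) \left(9 + J\right) + 16\right) = 2 \left(16 + \left(-10 + J\right) \left(9 + J\right)\right) = 32 + 2 \left(-10 + J\right) \left(9 + J\right)$)
$\sqrt{z{\left(h{\left(W{\left(-2 \right)} \right)} \right)} + 4105191} = \sqrt{\left(-148 - -64 + 2 \left(-32\right)^{2}\right) + 4105191} = \sqrt{\left(-148 + 64 + 2 \cdot 1024\right) + 4105191} = \sqrt{\left(-148 + 64 + 2048\right) + 4105191} = \sqrt{1964 + 4105191} = \sqrt{4107155}$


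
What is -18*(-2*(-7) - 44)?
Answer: 540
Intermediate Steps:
-18*(-2*(-7) - 44) = -18*(14 - 44) = -18*(-30) = 540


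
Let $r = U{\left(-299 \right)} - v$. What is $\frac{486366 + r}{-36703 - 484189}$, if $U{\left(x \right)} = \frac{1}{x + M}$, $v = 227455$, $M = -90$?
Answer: $- \frac{50358189}{101313494} \approx -0.49705$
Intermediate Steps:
$U{\left(x \right)} = \frac{1}{-90 + x}$ ($U{\left(x \right)} = \frac{1}{x - 90} = \frac{1}{-90 + x}$)
$r = - \frac{88479996}{389}$ ($r = \frac{1}{-90 - 299} - 227455 = \frac{1}{-389} - 227455 = - \frac{1}{389} - 227455 = - \frac{88479996}{389} \approx -2.2746 \cdot 10^{5}$)
$\frac{486366 + r}{-36703 - 484189} = \frac{486366 - \frac{88479996}{389}}{-36703 - 484189} = \frac{100716378}{389 \left(-520892\right)} = \frac{100716378}{389} \left(- \frac{1}{520892}\right) = - \frac{50358189}{101313494}$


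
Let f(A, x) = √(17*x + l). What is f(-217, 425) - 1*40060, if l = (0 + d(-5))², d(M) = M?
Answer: -40060 + 5*√290 ≈ -39975.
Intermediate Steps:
l = 25 (l = (0 - 5)² = (-5)² = 25)
f(A, x) = √(25 + 17*x) (f(A, x) = √(17*x + 25) = √(25 + 17*x))
f(-217, 425) - 1*40060 = √(25 + 17*425) - 1*40060 = √(25 + 7225) - 40060 = √7250 - 40060 = 5*√290 - 40060 = -40060 + 5*√290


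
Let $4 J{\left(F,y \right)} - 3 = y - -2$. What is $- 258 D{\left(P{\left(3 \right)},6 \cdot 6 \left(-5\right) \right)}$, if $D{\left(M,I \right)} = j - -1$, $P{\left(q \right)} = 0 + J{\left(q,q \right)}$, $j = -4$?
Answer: $774$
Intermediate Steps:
$J{\left(F,y \right)} = \frac{5}{4} + \frac{y}{4}$ ($J{\left(F,y \right)} = \frac{3}{4} + \frac{y - -2}{4} = \frac{3}{4} + \frac{y + 2}{4} = \frac{3}{4} + \frac{2 + y}{4} = \frac{3}{4} + \left(\frac{1}{2} + \frac{y}{4}\right) = \frac{5}{4} + \frac{y}{4}$)
$P{\left(q \right)} = \frac{5}{4} + \frac{q}{4}$ ($P{\left(q \right)} = 0 + \left(\frac{5}{4} + \frac{q}{4}\right) = \frac{5}{4} + \frac{q}{4}$)
$D{\left(M,I \right)} = -3$ ($D{\left(M,I \right)} = -4 - -1 = -4 + 1 = -3$)
$- 258 D{\left(P{\left(3 \right)},6 \cdot 6 \left(-5\right) \right)} = \left(-258\right) \left(-3\right) = 774$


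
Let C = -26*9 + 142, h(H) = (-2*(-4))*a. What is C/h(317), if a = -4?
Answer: 23/8 ≈ 2.8750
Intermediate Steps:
h(H) = -32 (h(H) = -2*(-4)*(-4) = 8*(-4) = -32)
C = -92 (C = -234 + 142 = -92)
C/h(317) = -92/(-32) = -92*(-1/32) = 23/8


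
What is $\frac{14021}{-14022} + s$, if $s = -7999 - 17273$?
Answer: $- \frac{354378005}{14022} \approx -25273.0$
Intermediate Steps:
$s = -25272$
$\frac{14021}{-14022} + s = \frac{14021}{-14022} - 25272 = 14021 \left(- \frac{1}{14022}\right) - 25272 = - \frac{14021}{14022} - 25272 = - \frac{354378005}{14022}$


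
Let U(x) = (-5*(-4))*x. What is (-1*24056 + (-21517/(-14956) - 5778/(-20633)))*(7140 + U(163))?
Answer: -19299389346273400/77146787 ≈ -2.5016e+8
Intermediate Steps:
U(x) = 20*x
(-1*24056 + (-21517/(-14956) - 5778/(-20633)))*(7140 + U(163)) = (-1*24056 + (-21517/(-14956) - 5778/(-20633)))*(7140 + 20*163) = (-24056 + (-21517*(-1/14956) - 5778*(-1/20633)))*(7140 + 3260) = (-24056 + (21517/14956 + 5778/20633))*10400 = (-24056 + 530376029/308587148)*10400 = -7422842056259/308587148*10400 = -19299389346273400/77146787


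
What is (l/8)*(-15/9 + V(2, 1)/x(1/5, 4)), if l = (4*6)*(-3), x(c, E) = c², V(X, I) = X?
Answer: -435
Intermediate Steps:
l = -72 (l = 24*(-3) = -72)
(l/8)*(-15/9 + V(2, 1)/x(1/5, 4)) = (-72/8)*(-15/9 + 2/((1/5)²)) = (-72*⅛)*(-15*⅑ + 2/((1*(⅕))²)) = -9*(-5/3 + 2/((⅕)²)) = -9*(-5/3 + 2/(1/25)) = -9*(-5/3 + 2*25) = -9*(-5/3 + 50) = -9*145/3 = -435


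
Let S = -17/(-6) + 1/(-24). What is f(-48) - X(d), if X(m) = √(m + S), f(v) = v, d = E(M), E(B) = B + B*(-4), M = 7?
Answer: -48 - I*√2622/12 ≈ -48.0 - 4.2671*I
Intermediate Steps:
E(B) = -3*B (E(B) = B - 4*B = -3*B)
S = 67/24 (S = -17*(-⅙) + 1*(-1/24) = 17/6 - 1/24 = 67/24 ≈ 2.7917)
d = -21 (d = -3*7 = -21)
X(m) = √(67/24 + m) (X(m) = √(m + 67/24) = √(67/24 + m))
f(-48) - X(d) = -48 - √(402 + 144*(-21))/12 = -48 - √(402 - 3024)/12 = -48 - √(-2622)/12 = -48 - I*√2622/12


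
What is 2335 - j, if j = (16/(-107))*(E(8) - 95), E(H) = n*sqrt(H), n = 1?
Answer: 248325/107 + 32*sqrt(2)/107 ≈ 2321.2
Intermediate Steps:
E(H) = sqrt(H) (E(H) = 1*sqrt(H) = sqrt(H))
j = 1520/107 - 32*sqrt(2)/107 (j = (16/(-107))*(sqrt(8) - 95) = (16*(-1/107))*(2*sqrt(2) - 95) = -16*(-95 + 2*sqrt(2))/107 = 1520/107 - 32*sqrt(2)/107 ≈ 13.783)
2335 - j = 2335 - (1520/107 - 32*sqrt(2)/107) = 2335 + (-1520/107 + 32*sqrt(2)/107) = 248325/107 + 32*sqrt(2)/107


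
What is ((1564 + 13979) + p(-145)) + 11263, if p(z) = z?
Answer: 26661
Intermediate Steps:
((1564 + 13979) + p(-145)) + 11263 = ((1564 + 13979) - 145) + 11263 = (15543 - 145) + 11263 = 15398 + 11263 = 26661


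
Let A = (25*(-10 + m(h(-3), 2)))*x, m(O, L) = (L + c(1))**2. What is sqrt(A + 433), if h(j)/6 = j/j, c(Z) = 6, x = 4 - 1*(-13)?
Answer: sqrt(23383) ≈ 152.92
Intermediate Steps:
x = 17 (x = 4 + 13 = 17)
h(j) = 6 (h(j) = 6*(j/j) = 6*1 = 6)
m(O, L) = (6 + L)**2 (m(O, L) = (L + 6)**2 = (6 + L)**2)
A = 22950 (A = (25*(-10 + (6 + 2)**2))*17 = (25*(-10 + 8**2))*17 = (25*(-10 + 64))*17 = (25*54)*17 = 1350*17 = 22950)
sqrt(A + 433) = sqrt(22950 + 433) = sqrt(23383)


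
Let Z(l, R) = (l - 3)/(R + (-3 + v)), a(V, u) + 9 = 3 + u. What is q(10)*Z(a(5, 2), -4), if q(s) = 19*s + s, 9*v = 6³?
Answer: -1400/17 ≈ -82.353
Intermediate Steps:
a(V, u) = -6 + u (a(V, u) = -9 + (3 + u) = -6 + u)
v = 24 (v = (⅑)*6³ = (⅑)*216 = 24)
Z(l, R) = (-3 + l)/(21 + R) (Z(l, R) = (l - 3)/(R + (-3 + 24)) = (-3 + l)/(R + 21) = (-3 + l)/(21 + R))
q(s) = 20*s
q(10)*Z(a(5, 2), -4) = (20*10)*((-3 + (-6 + 2))/(21 - 4)) = 200*((-3 - 4)/17) = 200*((1/17)*(-7)) = 200*(-7/17) = -1400/17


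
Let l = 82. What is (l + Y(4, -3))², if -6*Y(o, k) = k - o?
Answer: 249001/36 ≈ 6916.7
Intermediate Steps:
Y(o, k) = -k/6 + o/6 (Y(o, k) = -(k - o)/6 = -k/6 + o/6)
(l + Y(4, -3))² = (82 + (-⅙*(-3) + (⅙)*4))² = (82 + (½ + ⅔))² = (82 + 7/6)² = (499/6)² = 249001/36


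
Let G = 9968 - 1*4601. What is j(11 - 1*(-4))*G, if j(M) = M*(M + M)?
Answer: 2415150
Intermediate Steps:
G = 5367 (G = 9968 - 4601 = 5367)
j(M) = 2*M**2 (j(M) = M*(2*M) = 2*M**2)
j(11 - 1*(-4))*G = (2*(11 - 1*(-4))**2)*5367 = (2*(11 + 4)**2)*5367 = (2*15**2)*5367 = (2*225)*5367 = 450*5367 = 2415150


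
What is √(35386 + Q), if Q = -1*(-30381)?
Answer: √65767 ≈ 256.45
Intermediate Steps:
Q = 30381
√(35386 + Q) = √(35386 + 30381) = √65767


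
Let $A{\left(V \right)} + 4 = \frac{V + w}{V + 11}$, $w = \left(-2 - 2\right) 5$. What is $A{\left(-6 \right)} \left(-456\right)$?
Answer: $\frac{20976}{5} \approx 4195.2$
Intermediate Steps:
$w = -20$ ($w = \left(-4\right) 5 = -20$)
$A{\left(V \right)} = -4 + \frac{-20 + V}{11 + V}$ ($A{\left(V \right)} = -4 + \frac{V - 20}{V + 11} = -4 + \frac{-20 + V}{11 + V}$)
$A{\left(-6 \right)} \left(-456\right) = \frac{-64 - -18}{11 - 6} \left(-456\right) = \frac{-64 + 18}{5} \left(-456\right) = \frac{1}{5} \left(-46\right) \left(-456\right) = \left(- \frac{46}{5}\right) \left(-456\right) = \frac{20976}{5}$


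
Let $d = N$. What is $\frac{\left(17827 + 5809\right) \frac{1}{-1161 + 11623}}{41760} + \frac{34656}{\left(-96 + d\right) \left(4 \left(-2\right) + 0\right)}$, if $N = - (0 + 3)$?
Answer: $\frac{52572870439}{1201456080} \approx 43.758$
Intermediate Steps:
$N = -3$ ($N = \left(-1\right) 3 = -3$)
$d = -3$
$\frac{\left(17827 + 5809\right) \frac{1}{-1161 + 11623}}{41760} + \frac{34656}{\left(-96 + d\right) \left(4 \left(-2\right) + 0\right)} = \frac{\left(17827 + 5809\right) \frac{1}{-1161 + 11623}}{41760} + \frac{34656}{\left(-96 - 3\right) \left(4 \left(-2\right) + 0\right)} = \frac{23636}{10462} \cdot \frac{1}{41760} + \frac{34656}{\left(-99\right) \left(-8 + 0\right)} = 23636 \cdot \frac{1}{10462} \cdot \frac{1}{41760} + \frac{34656}{\left(-99\right) \left(-8\right)} = \frac{11818}{5231} \cdot \frac{1}{41760} + \frac{34656}{792} = \frac{5909}{109223280} + 34656 \cdot \frac{1}{792} = \frac{5909}{109223280} + \frac{1444}{33} = \frac{52572870439}{1201456080}$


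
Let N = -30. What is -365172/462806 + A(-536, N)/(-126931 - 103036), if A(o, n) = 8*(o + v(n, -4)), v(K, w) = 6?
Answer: -773728414/1004057617 ≈ -0.77060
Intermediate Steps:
A(o, n) = 48 + 8*o (A(o, n) = 8*(o + 6) = 8*(6 + o) = 48 + 8*o)
-365172/462806 + A(-536, N)/(-126931 - 103036) = -365172/462806 + (48 + 8*(-536))/(-126931 - 103036) = -365172*1/462806 + (48 - 4288)/(-229967) = -182586/231403 - 4240*(-1/229967) = -182586/231403 + 80/4339 = -773728414/1004057617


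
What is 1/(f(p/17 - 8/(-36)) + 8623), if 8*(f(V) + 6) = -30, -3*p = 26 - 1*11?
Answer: 4/34453 ≈ 0.00011610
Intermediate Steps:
p = -5 (p = -(26 - 1*11)/3 = -(26 - 11)/3 = -1/3*15 = -5)
f(V) = -39/4 (f(V) = -6 + (1/8)*(-30) = -6 - 15/4 = -39/4)
1/(f(p/17 - 8/(-36)) + 8623) = 1/(-39/4 + 8623) = 1/(34453/4) = 4/34453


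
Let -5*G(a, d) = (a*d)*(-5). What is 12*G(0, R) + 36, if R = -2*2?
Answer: 36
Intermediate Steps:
R = -4
G(a, d) = a*d (G(a, d) = -a*d*(-5)/5 = -(-1)*a*d = a*d)
12*G(0, R) + 36 = 12*(0*(-4)) + 36 = 12*0 + 36 = 0 + 36 = 36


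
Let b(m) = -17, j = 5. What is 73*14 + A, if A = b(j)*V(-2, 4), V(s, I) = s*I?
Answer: 1158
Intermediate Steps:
V(s, I) = I*s
A = 136 (A = -68*(-2) = -17*(-8) = 136)
73*14 + A = 73*14 + 136 = 1022 + 136 = 1158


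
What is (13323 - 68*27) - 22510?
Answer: -11023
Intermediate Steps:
(13323 - 68*27) - 22510 = (13323 - 1836) - 22510 = 11487 - 22510 = -11023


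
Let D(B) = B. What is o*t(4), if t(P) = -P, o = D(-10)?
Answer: 40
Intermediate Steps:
o = -10
o*t(4) = -(-10)*4 = -10*(-4) = 40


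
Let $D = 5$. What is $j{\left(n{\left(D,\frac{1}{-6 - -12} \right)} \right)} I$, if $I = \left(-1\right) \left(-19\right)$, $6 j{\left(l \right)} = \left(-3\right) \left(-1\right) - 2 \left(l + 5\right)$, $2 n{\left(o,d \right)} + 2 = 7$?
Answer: $-38$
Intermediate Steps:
$n{\left(o,d \right)} = \frac{5}{2}$ ($n{\left(o,d \right)} = -1 + \frac{1}{2} \cdot 7 = -1 + \frac{7}{2} = \frac{5}{2}$)
$j{\left(l \right)} = - \frac{7}{6} - \frac{l}{3}$ ($j{\left(l \right)} = \frac{\left(-3\right) \left(-1\right) - 2 \left(l + 5\right)}{6} = \frac{3 - 2 \left(5 + l\right)}{6} = \frac{3 - \left(10 + 2 l\right)}{6} = \frac{-7 - 2 l}{6} = - \frac{7}{6} - \frac{l}{3}$)
$I = 19$
$j{\left(n{\left(D,\frac{1}{-6 - -12} \right)} \right)} I = \left(- \frac{7}{6} - \frac{5}{6}\right) 19 = \left(-2\right) 19 = -38$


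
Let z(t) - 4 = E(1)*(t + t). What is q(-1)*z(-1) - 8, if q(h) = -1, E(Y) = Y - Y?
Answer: -12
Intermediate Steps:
E(Y) = 0
z(t) = 4 (z(t) = 4 + 0*(t + t) = 4 + 0*(2*t) = 4 + 0 = 4)
q(-1)*z(-1) - 8 = -1*4 - 8 = -4 - 8 = -12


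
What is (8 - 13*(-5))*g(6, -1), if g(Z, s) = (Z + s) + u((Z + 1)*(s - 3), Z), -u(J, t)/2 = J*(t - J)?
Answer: 139357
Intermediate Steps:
u(J, t) = -2*J*(t - J)
g(Z, s) = Z + s + 2*(1 + Z)*(-3 + s)*(-Z + (1 + Z)*(-3 + s)) (g(Z, s) = (Z + s) + 2*((Z + 1)*(s - 3))*((Z + 1)*(s - 3) - Z) = (Z + s) + 2*((1 + Z)*(-3 + s))*((1 + Z)*(-3 + s) - Z) = (Z + s) + 2*((1 + Z)*(-3 + s))*(-Z + (1 + Z)*(-3 + s)) = (Z + s) + 2*(1 + Z)*(-3 + s)*(-Z + (1 + Z)*(-3 + s)) = Z + s + 2*(1 + Z)*(-3 + s)*(-Z + (1 + Z)*(-3 + s)))
(8 - 13*(-5))*g(6, -1) = (8 - 13*(-5))*(6 - 1 + 2*(-3 - 1 - 4*6 + 6*(-1))*(-3 - 1 - 3*6 + 6*(-1))) = (8 + 65)*(6 - 1 + 2*(-3 - 1 - 24 - 6)*(-3 - 1 - 18 - 6)) = 73*(6 - 1 + 2*(-34)*(-28)) = 73*(6 - 1 + 1904) = 73*1909 = 139357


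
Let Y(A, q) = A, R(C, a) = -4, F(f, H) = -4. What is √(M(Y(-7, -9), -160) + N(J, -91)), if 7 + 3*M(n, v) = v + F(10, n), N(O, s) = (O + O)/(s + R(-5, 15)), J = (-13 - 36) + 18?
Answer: I*√508535/95 ≈ 7.5065*I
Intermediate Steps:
J = -31 (J = -49 + 18 = -31)
N(O, s) = 2*O/(-4 + s) (N(O, s) = (O + O)/(s - 4) = (2*O)/(-4 + s) = 2*O/(-4 + s))
M(n, v) = -11/3 + v/3 (M(n, v) = -7/3 + (v - 4)/3 = -7/3 + (-4 + v)/3 = -7/3 + (-4/3 + v/3) = -11/3 + v/3)
√(M(Y(-7, -9), -160) + N(J, -91)) = √((-11/3 + (⅓)*(-160)) + 2*(-31)/(-4 - 91)) = √((-11/3 - 160/3) + 2*(-31)/(-95)) = √(-57 + 2*(-31)*(-1/95)) = √(-57 + 62/95) = √(-5353/95) = I*√508535/95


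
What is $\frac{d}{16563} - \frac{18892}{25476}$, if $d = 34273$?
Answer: $\frac{46685896}{35163249} \approx 1.3277$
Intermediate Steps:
$\frac{d}{16563} - \frac{18892}{25476} = \frac{34273}{16563} - \frac{18892}{25476} = 34273 \cdot \frac{1}{16563} - \frac{4723}{6369} = \frac{34273}{16563} - \frac{4723}{6369} = \frac{46685896}{35163249}$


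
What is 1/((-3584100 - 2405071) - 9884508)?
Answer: -1/15873679 ≈ -6.2997e-8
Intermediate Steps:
1/((-3584100 - 2405071) - 9884508) = 1/(-5989171 - 9884508) = 1/(-15873679) = -1/15873679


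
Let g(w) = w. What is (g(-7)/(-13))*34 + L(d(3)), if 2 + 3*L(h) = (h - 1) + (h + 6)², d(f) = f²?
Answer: 1239/13 ≈ 95.308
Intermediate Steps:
L(h) = -1 + h/3 + (6 + h)²/3 (L(h) = -⅔ + ((h - 1) + (h + 6)²)/3 = -⅔ + ((-1 + h) + (6 + h)²)/3 = -⅔ + (-1 + h + (6 + h)²)/3 = -⅔ + (-⅓ + h/3 + (6 + h)²/3) = -1 + h/3 + (6 + h)²/3)
(g(-7)/(-13))*34 + L(d(3)) = -7/(-13)*34 + (-1 + (⅓)*3² + (6 + 3²)²/3) = -7*(-1/13)*34 + (-1 + (⅓)*9 + (6 + 9)²/3) = (7/13)*34 + (-1 + 3 + (⅓)*15²) = 238/13 + (-1 + 3 + (⅓)*225) = 238/13 + (-1 + 3 + 75) = 238/13 + 77 = 1239/13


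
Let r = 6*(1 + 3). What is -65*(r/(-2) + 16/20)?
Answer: 728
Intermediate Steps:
r = 24 (r = 6*4 = 24)
-65*(r/(-2) + 16/20) = -65*(24/(-2) + 16/20) = -65*(24*(-½) + 16*(1/20)) = -65*(-12 + ⅘) = -65*(-56/5) = 728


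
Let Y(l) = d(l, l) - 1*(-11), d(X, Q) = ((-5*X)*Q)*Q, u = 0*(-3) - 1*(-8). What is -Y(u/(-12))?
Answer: -337/27 ≈ -12.481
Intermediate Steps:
u = 8 (u = 0 + 8 = 8)
d(X, Q) = -5*X*Q**2 (d(X, Q) = (-5*Q*X)*Q = -5*X*Q**2)
Y(l) = 11 - 5*l**3 (Y(l) = -5*l*l**2 - 1*(-11) = -5*l**3 + 11 = 11 - 5*l**3)
-Y(u/(-12)) = -(11 - 5*(8/(-12))**3) = -(11 - 5*(8*(-1/12))**3) = -(11 - 5*(-2/3)**3) = -(11 - 5*(-8/27)) = -(11 + 40/27) = -1*337/27 = -337/27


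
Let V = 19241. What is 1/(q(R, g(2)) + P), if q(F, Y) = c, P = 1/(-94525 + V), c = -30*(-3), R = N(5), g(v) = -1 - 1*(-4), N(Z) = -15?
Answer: 75284/6775559 ≈ 0.011111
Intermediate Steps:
g(v) = 3 (g(v) = -1 + 4 = 3)
R = -15
c = 90
P = -1/75284 (P = 1/(-94525 + 19241) = 1/(-75284) = -1/75284 ≈ -1.3283e-5)
q(F, Y) = 90
1/(q(R, g(2)) + P) = 1/(90 - 1/75284) = 1/(6775559/75284) = 75284/6775559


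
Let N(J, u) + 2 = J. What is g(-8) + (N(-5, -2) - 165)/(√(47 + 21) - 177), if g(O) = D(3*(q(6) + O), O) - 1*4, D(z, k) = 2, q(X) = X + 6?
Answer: -746/727 + 8*√17/727 ≈ -0.98076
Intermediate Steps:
q(X) = 6 + X
N(J, u) = -2 + J
g(O) = -2 (g(O) = 2 - 1*4 = 2 - 4 = -2)
g(-8) + (N(-5, -2) - 165)/(√(47 + 21) - 177) = -2 + ((-2 - 5) - 165)/(√(47 + 21) - 177) = -2 + (-7 - 165)/(√68 - 177) = -2 - 172/(2*√17 - 177) = -2 - 172/(-177 + 2*√17)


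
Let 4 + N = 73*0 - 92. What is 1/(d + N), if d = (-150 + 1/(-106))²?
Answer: 11236/251763145 ≈ 4.4629e-5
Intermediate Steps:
d = 252841801/11236 (d = (-150 - 1/106)² = (-15901/106)² = 252841801/11236 ≈ 22503.)
N = -96 (N = -4 + (73*0 - 92) = -4 + (0 - 92) = -4 - 92 = -96)
1/(d + N) = 1/(252841801/11236 - 96) = 1/(251763145/11236) = 11236/251763145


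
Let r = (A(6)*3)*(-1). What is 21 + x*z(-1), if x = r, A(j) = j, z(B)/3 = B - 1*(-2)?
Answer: -33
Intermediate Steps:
z(B) = 6 + 3*B (z(B) = 3*(B - 1*(-2)) = 3*(B + 2) = 3*(2 + B) = 6 + 3*B)
r = -18 (r = (6*3)*(-1) = 18*(-1) = -18)
x = -18
21 + x*z(-1) = 21 - 18*(6 + 3*(-1)) = 21 - 18*(6 - 3) = 21 - 18*3 = 21 - 54 = -33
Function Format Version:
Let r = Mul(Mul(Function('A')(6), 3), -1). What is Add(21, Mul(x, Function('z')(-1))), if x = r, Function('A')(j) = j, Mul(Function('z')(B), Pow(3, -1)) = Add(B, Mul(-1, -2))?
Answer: -33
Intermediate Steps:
Function('z')(B) = Add(6, Mul(3, B)) (Function('z')(B) = Mul(3, Add(B, Mul(-1, -2))) = Mul(3, Add(B, 2)) = Mul(3, Add(2, B)) = Add(6, Mul(3, B)))
r = -18 (r = Mul(Mul(6, 3), -1) = Mul(18, -1) = -18)
x = -18
Add(21, Mul(x, Function('z')(-1))) = Add(21, Mul(-18, Add(6, Mul(3, -1)))) = Add(21, Mul(-18, Add(6, -3))) = Add(21, Mul(-18, 3)) = Add(21, -54) = -33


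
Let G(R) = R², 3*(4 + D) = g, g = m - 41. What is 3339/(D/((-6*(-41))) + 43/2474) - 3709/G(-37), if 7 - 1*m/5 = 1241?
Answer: -2100734439551/5258318048 ≈ -399.51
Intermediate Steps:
m = -6170 (m = 35 - 5*1241 = 35 - 6205 = -6170)
g = -6211 (g = -6170 - 41 = -6211)
D = -6223/3 (D = -4 + (⅓)*(-6211) = -4 - 6211/3 = -6223/3 ≈ -2074.3)
3339/(D/((-6*(-41))) + 43/2474) - 3709/G(-37) = 3339/(-6223/(3*((-6*(-41)))) + 43/2474) - 3709/((-37)²) = 3339/(-6223/3/246 + 43*(1/2474)) - 3709/1369 = 3339/(-6223/3*1/246 + 43/2474) - 3709*1/1369 = 3339/(-6223/738 + 43/2474) - 3709/1369 = 3339/(-3840992/456453) - 3709/1369 = 3339*(-456453/3840992) - 3709/1369 = -1524096567/3840992 - 3709/1369 = -2100734439551/5258318048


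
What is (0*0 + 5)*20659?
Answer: 103295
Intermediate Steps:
(0*0 + 5)*20659 = (0 + 5)*20659 = 5*20659 = 103295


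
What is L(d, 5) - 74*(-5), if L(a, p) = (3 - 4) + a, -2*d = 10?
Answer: 364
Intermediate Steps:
d = -5 (d = -1/2*10 = -5)
L(a, p) = -1 + a
L(d, 5) - 74*(-5) = (-1 - 5) - 74*(-5) = -6 + 370 = 364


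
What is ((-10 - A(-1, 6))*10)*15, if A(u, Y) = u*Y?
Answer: -600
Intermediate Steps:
A(u, Y) = Y*u
((-10 - A(-1, 6))*10)*15 = ((-10 - 6*(-1))*10)*15 = ((-10 - 1*(-6))*10)*15 = ((-10 + 6)*10)*15 = -4*10*15 = -40*15 = -600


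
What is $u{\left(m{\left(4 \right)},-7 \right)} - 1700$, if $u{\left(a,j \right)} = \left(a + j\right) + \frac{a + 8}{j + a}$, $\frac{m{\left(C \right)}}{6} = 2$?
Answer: $-1691$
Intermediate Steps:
$m{\left(C \right)} = 12$ ($m{\left(C \right)} = 6 \cdot 2 = 12$)
$u{\left(a,j \right)} = a + j + \frac{8 + a}{a + j}$ ($u{\left(a,j \right)} = \left(a + j\right) + \frac{8 + a}{a + j} = a + j + \frac{8 + a}{a + j}$)
$u{\left(m{\left(4 \right)},-7 \right)} - 1700 = \frac{8 + 12 + 12^{2} + \left(-7\right)^{2} + 2 \cdot 12 \left(-7\right)}{12 - 7} - 1700 = \frac{8 + 12 + 144 + 49 - 168}{5} - 1700 = \frac{1}{5} \cdot 45 - 1700 = 9 - 1700 = -1691$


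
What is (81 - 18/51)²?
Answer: 1879641/289 ≈ 6503.9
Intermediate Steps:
(81 - 18/51)² = (81 - 18*1/51)² = (81 - 6/17)² = (1371/17)² = 1879641/289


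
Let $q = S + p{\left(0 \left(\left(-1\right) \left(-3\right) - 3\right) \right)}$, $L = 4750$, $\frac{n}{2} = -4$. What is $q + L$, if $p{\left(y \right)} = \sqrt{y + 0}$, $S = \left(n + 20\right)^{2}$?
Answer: $4894$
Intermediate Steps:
$n = -8$ ($n = 2 \left(-4\right) = -8$)
$S = 144$ ($S = \left(-8 + 20\right)^{2} = 12^{2} = 144$)
$p{\left(y \right)} = \sqrt{y}$
$q = 144$ ($q = 144 + \sqrt{0 \left(\left(-1\right) \left(-3\right) - 3\right)} = 144 + \sqrt{0 \left(3 - 3\right)} = 144 + \sqrt{0 \cdot 0} = 144 + \sqrt{0} = 144 + 0 = 144$)
$q + L = 144 + 4750 = 4894$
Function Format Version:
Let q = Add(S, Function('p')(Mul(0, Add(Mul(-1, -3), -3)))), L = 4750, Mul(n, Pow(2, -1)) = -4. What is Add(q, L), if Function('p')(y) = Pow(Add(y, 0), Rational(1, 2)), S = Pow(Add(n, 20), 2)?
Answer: 4894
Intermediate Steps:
n = -8 (n = Mul(2, -4) = -8)
S = 144 (S = Pow(Add(-8, 20), 2) = Pow(12, 2) = 144)
Function('p')(y) = Pow(y, Rational(1, 2))
q = 144 (q = Add(144, Pow(Mul(0, Add(Mul(-1, -3), -3)), Rational(1, 2))) = Add(144, Pow(Mul(0, Add(3, -3)), Rational(1, 2))) = Add(144, Pow(Mul(0, 0), Rational(1, 2))) = Add(144, Pow(0, Rational(1, 2))) = Add(144, 0) = 144)
Add(q, L) = Add(144, 4750) = 4894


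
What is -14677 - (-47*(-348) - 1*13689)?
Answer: -17344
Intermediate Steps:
-14677 - (-47*(-348) - 1*13689) = -14677 - (16356 - 13689) = -14677 - 1*2667 = -14677 - 2667 = -17344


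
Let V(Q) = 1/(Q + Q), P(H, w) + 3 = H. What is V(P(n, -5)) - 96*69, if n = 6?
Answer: -39743/6 ≈ -6623.8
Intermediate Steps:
P(H, w) = -3 + H
V(Q) = 1/(2*Q)
V(P(n, -5)) - 96*69 = 1/(2*(-3 + 6)) - 96*69 = (½)/3 - 6624 = (½)*(⅓) - 6624 = ⅙ - 6624 = -39743/6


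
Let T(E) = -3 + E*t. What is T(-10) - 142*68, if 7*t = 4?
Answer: -67653/7 ≈ -9664.7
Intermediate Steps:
t = 4/7 (t = (1/7)*4 = 4/7 ≈ 0.57143)
T(E) = -3 + 4*E/7 (T(E) = -3 + E*(4/7) = -3 + 4*E/7)
T(-10) - 142*68 = (-3 + (4/7)*(-10)) - 142*68 = (-3 - 40/7) - 9656 = -61/7 - 9656 = -67653/7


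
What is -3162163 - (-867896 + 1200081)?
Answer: -3494348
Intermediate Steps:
-3162163 - (-867896 + 1200081) = -3162163 - 1*332185 = -3162163 - 332185 = -3494348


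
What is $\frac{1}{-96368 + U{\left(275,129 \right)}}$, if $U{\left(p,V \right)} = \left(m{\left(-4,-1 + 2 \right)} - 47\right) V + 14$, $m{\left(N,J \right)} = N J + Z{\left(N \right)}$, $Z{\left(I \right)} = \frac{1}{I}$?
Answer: $- \frac{4}{411861} \approx -9.712 \cdot 10^{-6}$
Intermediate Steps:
$m{\left(N,J \right)} = \frac{1}{N} + J N$ ($m{\left(N,J \right)} = N J + \frac{1}{N} = J N + \frac{1}{N} = \frac{1}{N} + J N$)
$U{\left(p,V \right)} = 14 - \frac{205 V}{4}$ ($U{\left(p,V \right)} = \left(\left(\frac{1}{-4} + \left(-1 + 2\right) \left(-4\right)\right) - 47\right) V + 14 = \left(\left(- \frac{1}{4} + 1 \left(-4\right)\right) - 47\right) V + 14 = \left(\left(- \frac{1}{4} - 4\right) - 47\right) V + 14 = \left(- \frac{17}{4} - 47\right) V + 14 = - \frac{205 V}{4} + 14 = 14 - \frac{205 V}{4}$)
$\frac{1}{-96368 + U{\left(275,129 \right)}} = \frac{1}{-96368 + \left(14 - \frac{26445}{4}\right)} = \frac{1}{-96368 - \frac{26389}{4}} = \frac{1}{- \frac{411861}{4}} = - \frac{4}{411861}$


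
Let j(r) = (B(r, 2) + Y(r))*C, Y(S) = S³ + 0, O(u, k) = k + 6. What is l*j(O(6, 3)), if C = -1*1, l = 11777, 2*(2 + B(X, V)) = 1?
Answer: -17135535/2 ≈ -8.5678e+6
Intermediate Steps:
B(X, V) = -3/2 (B(X, V) = -2 + (½)*1 = -2 + ½ = -3/2)
O(u, k) = 6 + k
Y(S) = S³
C = -1
j(r) = 3/2 - r³ (j(r) = (-3/2 + r³)*(-1) = 3/2 - r³)
l*j(O(6, 3)) = 11777*(3/2 - (6 + 3)³) = 11777*(3/2 - 1*9³) = 11777*(3/2 - 1*729) = 11777*(3/2 - 729) = 11777*(-1455/2) = -17135535/2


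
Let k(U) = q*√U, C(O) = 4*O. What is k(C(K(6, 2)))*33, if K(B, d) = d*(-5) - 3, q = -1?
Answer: -66*I*√13 ≈ -237.97*I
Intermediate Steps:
K(B, d) = -3 - 5*d (K(B, d) = -5*d - 3 = -3 - 5*d)
k(U) = -√U
k(C(K(6, 2)))*33 = -√(4*(-3 - 5*2))*33 = -√(4*(-3 - 10))*33 = -√(4*(-13))*33 = -√(-52)*33 = -2*I*√13*33 = -66*I*√13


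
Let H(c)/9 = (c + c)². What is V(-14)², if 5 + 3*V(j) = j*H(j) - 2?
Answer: 9759661681/9 ≈ 1.0844e+9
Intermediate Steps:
H(c) = 36*c² (H(c) = 9*(c + c)² = 9*(2*c)² = 9*(4*c²) = 36*c²)
V(j) = -7/3 + 12*j³ (V(j) = -5/3 + (j*(36*j²) - 2)/3 = -5/3 + (36*j³ - 2)/3 = -5/3 + (-2 + 36*j³)/3 = -5/3 + (-⅔ + 12*j³) = -7/3 + 12*j³)
V(-14)² = (-7/3 + 12*(-14)³)² = (-7/3 + 12*(-2744))² = (-7/3 - 32928)² = (-98791/3)² = 9759661681/9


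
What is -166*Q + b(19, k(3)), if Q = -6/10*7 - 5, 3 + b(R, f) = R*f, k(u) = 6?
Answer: 8191/5 ≈ 1638.2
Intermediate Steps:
b(R, f) = -3 + R*f
Q = -46/5 (Q = -6*1/10*7 - 5 = -3/5*7 - 5 = -21/5 - 5 = -46/5 ≈ -9.2000)
-166*Q + b(19, k(3)) = -166*(-46/5) + (-3 + 19*6) = 7636/5 + (-3 + 114) = 7636/5 + 111 = 8191/5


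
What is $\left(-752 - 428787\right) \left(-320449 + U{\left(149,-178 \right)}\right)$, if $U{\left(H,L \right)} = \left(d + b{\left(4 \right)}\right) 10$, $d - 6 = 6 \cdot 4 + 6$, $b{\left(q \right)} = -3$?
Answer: $137503595141$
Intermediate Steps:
$d = 36$ ($d = 6 + \left(6 \cdot 4 + 6\right) = 6 + \left(24 + 6\right) = 6 + 30 = 36$)
$U{\left(H,L \right)} = 330$ ($U{\left(H,L \right)} = \left(36 - 3\right) 10 = 33 \cdot 10 = 330$)
$\left(-752 - 428787\right) \left(-320449 + U{\left(149,-178 \right)}\right) = \left(-752 - 428787\right) \left(-320449 + 330\right) = \left(-429539\right) \left(-320119\right) = 137503595141$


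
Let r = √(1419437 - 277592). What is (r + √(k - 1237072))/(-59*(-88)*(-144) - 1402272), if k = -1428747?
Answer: -√1141845/2149920 - I*√2665819/2149920 ≈ -0.00049703 - 0.00075944*I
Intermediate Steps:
r = √1141845 ≈ 1068.6
(r + √(k - 1237072))/(-59*(-88)*(-144) - 1402272) = (√1141845 + √(-1428747 - 1237072))/(-59*(-88)*(-144) - 1402272) = (√1141845 + √(-2665819))/(5192*(-144) - 1402272) = (√1141845 + I*√2665819)/(-747648 - 1402272) = (√1141845 + I*√2665819)/(-2149920) = (√1141845 + I*√2665819)*(-1/2149920) = -√1141845/2149920 - I*√2665819/2149920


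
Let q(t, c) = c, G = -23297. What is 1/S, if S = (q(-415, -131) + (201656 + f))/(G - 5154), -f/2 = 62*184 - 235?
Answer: -28451/179179 ≈ -0.15879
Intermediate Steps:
f = -22346 (f = -2*(62*184 - 235) = -2*(11408 - 235) = -2*11173 = -22346)
S = -179179/28451 (S = (-131 + (201656 - 22346))/(-23297 - 5154) = (-131 + 179310)/(-28451) = 179179*(-1/28451) = -179179/28451 ≈ -6.2978)
1/S = 1/(-179179/28451) = -28451/179179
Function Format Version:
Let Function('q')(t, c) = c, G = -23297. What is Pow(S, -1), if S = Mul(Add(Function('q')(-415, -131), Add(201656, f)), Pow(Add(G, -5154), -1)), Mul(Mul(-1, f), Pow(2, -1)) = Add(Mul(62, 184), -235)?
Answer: Rational(-28451, 179179) ≈ -0.15879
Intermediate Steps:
f = -22346 (f = Mul(-2, Add(Mul(62, 184), -235)) = Mul(-2, Add(11408, -235)) = Mul(-2, 11173) = -22346)
S = Rational(-179179, 28451) (S = Mul(Add(-131, Add(201656, -22346)), Pow(Add(-23297, -5154), -1)) = Mul(Add(-131, 179310), Pow(-28451, -1)) = Mul(179179, Rational(-1, 28451)) = Rational(-179179, 28451) ≈ -6.2978)
Pow(S, -1) = Pow(Rational(-179179, 28451), -1) = Rational(-28451, 179179)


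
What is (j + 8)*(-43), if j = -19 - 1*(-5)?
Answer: 258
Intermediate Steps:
j = -14 (j = -19 + 5 = -14)
(j + 8)*(-43) = (-14 + 8)*(-43) = -6*(-43) = 258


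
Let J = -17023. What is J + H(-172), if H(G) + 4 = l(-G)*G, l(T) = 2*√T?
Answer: -17027 - 688*√43 ≈ -21539.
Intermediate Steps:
H(G) = -4 + 2*G*√(-G) (H(G) = -4 + (2*√(-G))*G = -4 + 2*G*√(-G))
J + H(-172) = -17023 + (-4 - 2*172^(3/2)) = -17023 + (-4 - 688*√43) = -17027 - 688*√43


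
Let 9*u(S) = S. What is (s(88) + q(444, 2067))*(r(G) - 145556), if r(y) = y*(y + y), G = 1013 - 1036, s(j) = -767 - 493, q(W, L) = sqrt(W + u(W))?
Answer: 182067480 - 96332*sqrt(1110) ≈ 1.7886e+8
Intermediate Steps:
u(S) = S/9
q(W, L) = sqrt(10)*sqrt(W)/3 (q(W, L) = sqrt(W + W/9) = sqrt(10*W/9) = sqrt(10)*sqrt(W)/3)
s(j) = -1260
G = -23
r(y) = 2*y**2 (r(y) = y*(2*y) = 2*y**2)
(s(88) + q(444, 2067))*(r(G) - 145556) = (-1260 + sqrt(10)*sqrt(444)/3)*(2*(-23)**2 - 145556) = (-1260 + sqrt(10)*(2*sqrt(111))/3)*(2*529 - 145556) = (-1260 + 2*sqrt(1110)/3)*(1058 - 145556) = (-1260 + 2*sqrt(1110)/3)*(-144498) = 182067480 - 96332*sqrt(1110)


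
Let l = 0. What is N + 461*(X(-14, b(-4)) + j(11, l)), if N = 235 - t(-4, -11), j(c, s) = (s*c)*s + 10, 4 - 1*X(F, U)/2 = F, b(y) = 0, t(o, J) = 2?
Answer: 21439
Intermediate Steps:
X(F, U) = 8 - 2*F
j(c, s) = 10 + c*s² (j(c, s) = (c*s)*s + 10 = c*s² + 10 = 10 + c*s²)
N = 233 (N = 235 - 1*2 = 235 - 2 = 233)
N + 461*(X(-14, b(-4)) + j(11, l)) = 233 + 461*((8 - 2*(-14)) + (10 + 11*0²)) = 233 + 461*((8 + 28) + (10 + 11*0)) = 233 + 461*(36 + (10 + 0)) = 233 + 461*(36 + 10) = 233 + 461*46 = 233 + 21206 = 21439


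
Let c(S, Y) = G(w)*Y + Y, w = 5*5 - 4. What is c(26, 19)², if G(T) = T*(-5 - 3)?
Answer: 10067929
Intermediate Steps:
w = 21 (w = 25 - 4 = 21)
G(T) = -8*T (G(T) = T*(-8) = -8*T)
c(S, Y) = -167*Y (c(S, Y) = (-8*21)*Y + Y = -168*Y + Y = -167*Y)
c(26, 19)² = (-167*19)² = (-3173)² = 10067929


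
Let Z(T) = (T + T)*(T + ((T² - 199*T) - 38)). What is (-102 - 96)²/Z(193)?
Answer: -19602/193579 ≈ -0.10126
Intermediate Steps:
Z(T) = 2*T*(-38 + T² - 198*T) (Z(T) = (2*T)*(T + (-38 + T² - 199*T)) = (2*T)*(-38 + T² - 198*T) = 2*T*(-38 + T² - 198*T))
(-102 - 96)²/Z(193) = (-102 - 96)²/((2*193*(-38 + 193² - 198*193))) = (-198)²/((2*193*(-38 + 37249 - 38214))) = 39204/((2*193*(-1003))) = 39204/(-387158) = 39204*(-1/387158) = -19602/193579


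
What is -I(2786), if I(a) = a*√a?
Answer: -2786*√2786 ≈ -1.4705e+5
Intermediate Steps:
I(a) = a^(3/2)
-I(2786) = -2786^(3/2) = -2786*√2786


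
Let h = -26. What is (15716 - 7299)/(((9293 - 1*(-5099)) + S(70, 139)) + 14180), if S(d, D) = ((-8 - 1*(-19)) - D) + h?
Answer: 8417/28418 ≈ 0.29619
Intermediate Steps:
S(d, D) = -15 - D (S(d, D) = ((-8 - 1*(-19)) - D) - 26 = ((-8 + 19) - D) - 26 = (11 - D) - 26 = -15 - D)
(15716 - 7299)/(((9293 - 1*(-5099)) + S(70, 139)) + 14180) = (15716 - 7299)/(((9293 - 1*(-5099)) + (-15 - 1*139)) + 14180) = 8417/(((9293 + 5099) + (-15 - 139)) + 14180) = 8417/((14392 - 154) + 14180) = 8417/(14238 + 14180) = 8417/28418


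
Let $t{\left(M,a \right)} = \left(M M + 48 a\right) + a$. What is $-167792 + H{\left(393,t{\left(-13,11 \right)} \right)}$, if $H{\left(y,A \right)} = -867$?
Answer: $-168659$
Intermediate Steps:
$t{\left(M,a \right)} = M^{2} + 49 a$ ($t{\left(M,a \right)} = \left(M^{2} + 48 a\right) + a = M^{2} + 49 a$)
$-167792 + H{\left(393,t{\left(-13,11 \right)} \right)} = -167792 - 867 = -168659$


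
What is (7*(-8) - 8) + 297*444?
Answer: 131804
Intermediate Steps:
(7*(-8) - 8) + 297*444 = (-56 - 8) + 131868 = -64 + 131868 = 131804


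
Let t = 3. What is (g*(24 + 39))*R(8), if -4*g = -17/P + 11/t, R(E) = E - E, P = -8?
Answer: 0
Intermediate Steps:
R(E) = 0
g = -139/96 (g = -(-17/(-8) + 11/3)/4 = -(-17*(-1/8) + 11*(1/3))/4 = -(17/8 + 11/3)/4 = -1/4*139/24 = -139/96 ≈ -1.4479)
(g*(24 + 39))*R(8) = -139*(24 + 39)/96*0 = -139/96*63*0 = -2919/32*0 = 0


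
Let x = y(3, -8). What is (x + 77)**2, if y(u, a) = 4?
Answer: 6561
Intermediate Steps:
x = 4
(x + 77)**2 = (4 + 77)**2 = 81**2 = 6561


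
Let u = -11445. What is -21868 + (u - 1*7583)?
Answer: -40896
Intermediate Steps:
-21868 + (u - 1*7583) = -21868 + (-11445 - 1*7583) = -21868 + (-11445 - 7583) = -21868 - 19028 = -40896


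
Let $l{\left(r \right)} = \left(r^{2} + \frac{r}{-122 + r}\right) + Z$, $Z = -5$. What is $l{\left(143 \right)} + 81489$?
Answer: $\frac{2140736}{21} \approx 1.0194 \cdot 10^{5}$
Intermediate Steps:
$l{\left(r \right)} = -5 + r^{2} + \frac{r}{-122 + r}$ ($l{\left(r \right)} = \left(r^{2} + \frac{r}{-122 + r}\right) - 5 = -5 + r^{2} + \frac{r}{-122 + r}$)
$l{\left(143 \right)} + 81489 = \frac{610 + 143^{3} - 122 \cdot 143^{2} - 572}{-122 + 143} + 81489 = \frac{610 + 2924207 - 2494778 - 572}{21} + 81489 = \frac{1}{21} \cdot 429467 + 81489 = \frac{429467}{21} + 81489 = \frac{2140736}{21}$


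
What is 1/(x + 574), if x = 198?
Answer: 1/772 ≈ 0.0012953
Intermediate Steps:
1/(x + 574) = 1/(198 + 574) = 1/772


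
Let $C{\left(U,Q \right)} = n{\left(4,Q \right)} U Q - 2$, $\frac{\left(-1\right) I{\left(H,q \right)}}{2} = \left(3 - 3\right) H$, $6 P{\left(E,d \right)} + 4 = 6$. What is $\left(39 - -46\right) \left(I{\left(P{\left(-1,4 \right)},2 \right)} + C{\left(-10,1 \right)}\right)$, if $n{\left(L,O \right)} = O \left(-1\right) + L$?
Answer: $-2720$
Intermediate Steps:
$n{\left(L,O \right)} = L - O$ ($n{\left(L,O \right)} = - O + L = L - O$)
$P{\left(E,d \right)} = \frac{1}{3}$ ($P{\left(E,d \right)} = - \frac{2}{3} + \frac{1}{6} \cdot 6 = - \frac{2}{3} + 1 = \frac{1}{3}$)
$I{\left(H,q \right)} = 0$ ($I{\left(H,q \right)} = - 2 \left(3 - 3\right) H = - 2 \cdot 0 H = \left(-2\right) 0 = 0$)
$C{\left(U,Q \right)} = -2 + Q U \left(4 - Q\right)$ ($C{\left(U,Q \right)} = \left(4 - Q\right) U Q - 2 = U \left(4 - Q\right) Q - 2 = Q U \left(4 - Q\right) - 2 = -2 + Q U \left(4 - Q\right)$)
$\left(39 - -46\right) \left(I{\left(P{\left(-1,4 \right)},2 \right)} + C{\left(-10,1 \right)}\right) = \left(39 - -46\right) \left(0 - \left(2 + 1 \left(-10\right) \left(-4 + 1\right)\right)\right) = \left(39 + 46\right) \left(0 - \left(2 + 1 \left(-10\right) \left(-3\right)\right)\right) = 85 \left(0 - 32\right) = 85 \left(-32\right) = -2720$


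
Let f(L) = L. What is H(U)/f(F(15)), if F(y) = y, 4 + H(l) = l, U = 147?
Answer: 143/15 ≈ 9.5333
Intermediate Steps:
H(l) = -4 + l
H(U)/f(F(15)) = (-4 + 147)/15 = 143*(1/15) = 143/15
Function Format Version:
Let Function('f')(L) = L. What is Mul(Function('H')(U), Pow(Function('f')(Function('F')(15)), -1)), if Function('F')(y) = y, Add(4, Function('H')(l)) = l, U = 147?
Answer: Rational(143, 15) ≈ 9.5333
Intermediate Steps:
Function('H')(l) = Add(-4, l)
Mul(Function('H')(U), Pow(Function('f')(Function('F')(15)), -1)) = Mul(Add(-4, 147), Pow(15, -1)) = Mul(143, Rational(1, 15)) = Rational(143, 15)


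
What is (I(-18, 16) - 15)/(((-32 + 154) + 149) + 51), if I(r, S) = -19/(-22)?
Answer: -311/7084 ≈ -0.043902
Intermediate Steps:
I(r, S) = 19/22 (I(r, S) = -19*(-1/22) = 19/22)
(I(-18, 16) - 15)/(((-32 + 154) + 149) + 51) = (19/22 - 15)/(((-32 + 154) + 149) + 51) = -311/(22*((122 + 149) + 51)) = -311/(22*(271 + 51)) = -311/22/322 = -311/22*1/322 = -311/7084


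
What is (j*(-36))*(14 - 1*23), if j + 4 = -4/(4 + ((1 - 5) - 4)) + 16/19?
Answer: -13284/19 ≈ -699.16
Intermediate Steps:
j = -41/19 (j = -4 + (-4/(4 + ((1 - 5) - 4)) + 16/19) = -4 + (-4/(4 + (-4 - 4)) + 16*(1/19)) = -4 + (-4/(4 - 8) + 16/19) = -4 + (-4/(-4) + 16/19) = -4 + (-4*(-1/4) + 16/19) = -4 + (1 + 16/19) = -4 + 35/19 = -41/19 ≈ -2.1579)
(j*(-36))*(14 - 1*23) = (-41/19*(-36))*(14 - 1*23) = 1476*(14 - 23)/19 = (1476/19)*(-9) = -13284/19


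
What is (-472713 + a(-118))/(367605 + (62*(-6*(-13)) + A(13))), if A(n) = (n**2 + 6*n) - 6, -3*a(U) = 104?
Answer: -1418243/1118046 ≈ -1.2685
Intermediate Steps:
a(U) = -104/3 (a(U) = -1/3*104 = -104/3)
A(n) = -6 + n**2 + 6*n
(-472713 + a(-118))/(367605 + (62*(-6*(-13)) + A(13))) = (-472713 - 104/3)/(367605 + (62*(-6*(-13)) + (-6 + 13**2 + 6*13))) = -1418243/(3*(367605 + (62*78 + (-6 + 169 + 78)))) = -1418243/(3*(367605 + (4836 + 241))) = -1418243/(3*(367605 + 5077)) = -1418243/3/372682 = -1418243/3*1/372682 = -1418243/1118046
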